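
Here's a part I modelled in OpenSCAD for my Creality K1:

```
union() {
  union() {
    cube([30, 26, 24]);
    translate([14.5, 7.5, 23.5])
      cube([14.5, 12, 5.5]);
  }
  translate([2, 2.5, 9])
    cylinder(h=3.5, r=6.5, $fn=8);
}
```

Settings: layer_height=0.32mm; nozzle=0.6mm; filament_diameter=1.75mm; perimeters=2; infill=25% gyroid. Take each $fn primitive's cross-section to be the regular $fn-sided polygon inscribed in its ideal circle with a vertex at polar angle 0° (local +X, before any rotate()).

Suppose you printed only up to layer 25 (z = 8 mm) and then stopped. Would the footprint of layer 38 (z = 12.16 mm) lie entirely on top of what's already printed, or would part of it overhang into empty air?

part overhangs

Compare the two slices. At z = 8: the 30×26 cube contributes its full rectangle (area 780.00 mm²); the cube at (14.5, 7.5) does not reach this height (z outside [23.5, 29]); Combining (union): only the 30×26 cube is present, so the union is just that shape — area = 780.00 mm²; the cylinder at (2, 2.5) does not reach this height (z outside [9, 12.5]); Taking the union: only that combined region is present, so the union is just that shape — area = 780.00 mm². At z = 12.16: the cube is present — its section is the full 30×26 rectangle (area 780.00 mm²); the cube at (14.5, 7.5) does not reach this height (z outside [23.5, 29]); Combining (union): only the 30×26 cube is present, so the union is just that shape — area = 780.00 mm²; the cylinder at (2, 2.5): section is a regular 8-gon, circumradius r=6.5 (area = (8/2)·6.500²·sin(360°/8) = 119.50 mm²); Taking the union: the regions partially overlap — summed areas 899.50 mm² minus the doubly-counted overlap 62.00 mm² gives 837.50 mm² — area = 837.50 mm². Checking containment: at z = 12.16 the cross-section extends beyond the z = 8 cross-section by about 57.50 mm².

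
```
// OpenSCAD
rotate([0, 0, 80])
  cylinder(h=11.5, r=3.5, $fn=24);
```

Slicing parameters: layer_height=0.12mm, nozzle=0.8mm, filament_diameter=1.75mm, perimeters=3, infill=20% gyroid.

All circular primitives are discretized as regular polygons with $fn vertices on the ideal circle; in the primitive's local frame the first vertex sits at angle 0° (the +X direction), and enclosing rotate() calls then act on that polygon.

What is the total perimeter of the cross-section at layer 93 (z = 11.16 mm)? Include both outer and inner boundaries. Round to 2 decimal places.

At z = 11.16 mm: the r=3.5 cylinder gives a regular 24-gon of circumradius 3.5 (constant along its height) (perimeter = 2·24·3.500·sin(180°/24) = 21.93 mm); (whole slice rotated 80° about Z — lengths, areas and connectivity unchanged). Overall, the cross-section is a single solid region. Total boundary length (outer) = 21.93 mm.

21.93 mm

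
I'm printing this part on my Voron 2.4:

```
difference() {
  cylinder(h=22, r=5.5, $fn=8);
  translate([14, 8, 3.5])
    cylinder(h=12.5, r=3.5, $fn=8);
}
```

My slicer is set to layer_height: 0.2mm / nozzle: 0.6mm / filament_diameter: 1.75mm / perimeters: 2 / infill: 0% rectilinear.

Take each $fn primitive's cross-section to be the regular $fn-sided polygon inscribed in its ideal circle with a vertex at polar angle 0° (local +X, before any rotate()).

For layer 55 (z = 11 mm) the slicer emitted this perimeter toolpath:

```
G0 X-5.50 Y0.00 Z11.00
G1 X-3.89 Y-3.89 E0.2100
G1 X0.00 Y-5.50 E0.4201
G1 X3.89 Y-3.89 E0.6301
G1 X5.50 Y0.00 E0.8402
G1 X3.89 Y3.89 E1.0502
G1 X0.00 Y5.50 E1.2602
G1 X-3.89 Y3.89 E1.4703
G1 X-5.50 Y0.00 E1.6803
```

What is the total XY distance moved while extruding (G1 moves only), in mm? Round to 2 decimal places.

Sum the Euclidean lengths of each G1 segment: total = 33.68 mm.

33.68 mm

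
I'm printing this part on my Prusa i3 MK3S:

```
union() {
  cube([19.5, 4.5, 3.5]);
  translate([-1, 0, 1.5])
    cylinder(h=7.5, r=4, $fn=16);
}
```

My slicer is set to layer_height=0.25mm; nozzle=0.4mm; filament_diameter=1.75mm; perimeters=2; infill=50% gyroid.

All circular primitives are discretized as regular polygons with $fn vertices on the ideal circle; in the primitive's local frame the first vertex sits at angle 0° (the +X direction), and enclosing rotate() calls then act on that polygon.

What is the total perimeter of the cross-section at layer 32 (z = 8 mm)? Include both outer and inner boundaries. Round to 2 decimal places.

24.97 mm

At z = 8 mm: the cube does not reach this height (z outside [0, 3.5]); the cylinder at (-1, 0): section is a regular 16-gon, circumradius r=4 (perimeter = 2·16·4.000·sin(180°/16) = 24.97 mm); Merging all regions: only the r=4 cylinder at (-1, 0) is present, so the union is just that shape — boundary = 24.97 mm. Overall, the cross-section is a single solid region. Total boundary length (outer) = 24.97 mm.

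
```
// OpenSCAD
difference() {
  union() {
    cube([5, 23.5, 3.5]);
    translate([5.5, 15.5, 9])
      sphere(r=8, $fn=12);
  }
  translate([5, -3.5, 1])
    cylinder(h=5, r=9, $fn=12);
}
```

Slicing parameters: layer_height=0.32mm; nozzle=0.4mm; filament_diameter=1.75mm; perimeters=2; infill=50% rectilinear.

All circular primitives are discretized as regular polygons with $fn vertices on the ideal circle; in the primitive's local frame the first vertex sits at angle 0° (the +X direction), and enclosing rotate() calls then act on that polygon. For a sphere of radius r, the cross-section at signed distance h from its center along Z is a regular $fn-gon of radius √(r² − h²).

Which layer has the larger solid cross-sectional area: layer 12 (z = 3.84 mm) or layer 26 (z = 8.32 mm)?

Layer 12 (z = 3.84): the cube is not intersected at this z (z outside [0, 3.5]); the sphere at (5.5, 15.5): section is a regular 12-gon, circumradius = √(r²−h²) = √(8²−5.16²) = 6.113 (area = (12/2)·6.113²·sin(360°/12) = 112.12 mm²); Merging all regions: only the r=8 sphere at (5.5, 15.5) is present, so the union is just that shape — area = 112.12 mm²; the cylinder at (5, -3.5): section is a regular 12-gon, circumradius r=9 (area = (12/2)·9.000²·sin(360°/12) = 243.00 mm²); Taking the first minus the rest: starting from the result so far (112.12 mm²), the r=9 cylinder at (5, -3.5) misses the remaining region (no effect) — area = 112.12 mm². So its area = 112.12 mm². Layer 26 (z = 8.32): the cube is not intersected at this z (z outside [0, 3.5]); the sphere at (5.5, 15.5): section is a regular 12-gon, circumradius = √(r²−h²) = √(8²−0.68²) = 7.971 (area = (12/2)·7.971²·sin(360°/12) = 190.61 mm²); Merging all regions: only the r=8 sphere at (5.5, 15.5) is present, so the union is just that shape — area = 190.61 mm²; the cylinder at (5, -3.5) is not intersected at this z (z outside [1, 6]); Taking the first minus the rest: none of the subtracted shapes is present at this height, so the result so far is unchanged — area = 190.61 mm². So its area = 190.61 mm². Layer 26 is larger (190.61 vs 112.12 mm²).

layer 26 (z = 8.32 mm)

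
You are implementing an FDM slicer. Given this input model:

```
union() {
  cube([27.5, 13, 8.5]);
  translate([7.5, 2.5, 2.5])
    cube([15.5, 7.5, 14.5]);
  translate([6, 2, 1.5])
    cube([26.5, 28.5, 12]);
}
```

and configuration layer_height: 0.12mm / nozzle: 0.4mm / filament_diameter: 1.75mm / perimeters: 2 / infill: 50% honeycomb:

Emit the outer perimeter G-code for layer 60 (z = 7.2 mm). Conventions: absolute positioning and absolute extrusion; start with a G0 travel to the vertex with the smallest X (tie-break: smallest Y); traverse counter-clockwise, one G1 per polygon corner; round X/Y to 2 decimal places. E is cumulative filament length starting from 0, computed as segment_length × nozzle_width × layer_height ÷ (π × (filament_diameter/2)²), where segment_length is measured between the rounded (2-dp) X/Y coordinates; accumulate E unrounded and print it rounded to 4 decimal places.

G0 X0.00 Y0.00 Z7.20
G1 X27.50 Y0.00 E0.5488
G1 X27.50 Y2.00 E0.5887
G1 X32.50 Y2.00 E0.6885
G1 X32.50 Y30.50 E1.2572
G1 X6.00 Y30.50 E1.7861
G1 X6.00 Y13.00 E2.1353
G1 X0.00 Y13.00 E2.2550
G1 X0.00 Y0.00 E2.5145

At z = 7.2 mm: the 27.5×13 cube contributes its full rectangle; the cube at (7.5, 2.5) (footprint 15.5×7.5) is included at this height; the cube at (6, 2) is present — its section is the full 26.5×28.5 rectangle; Taking the union: the regions partially overlap (shared area 352.75 mm²), so overlapping operands fuse into one piece — 1 connected region. The outline is a single polygon with 8 vertices. Extrusion per mm of travel: 0.4 × 0.12 / (π × 0.875²) = 0.019956. Accumulating E over each segment gives final E = 2.5145.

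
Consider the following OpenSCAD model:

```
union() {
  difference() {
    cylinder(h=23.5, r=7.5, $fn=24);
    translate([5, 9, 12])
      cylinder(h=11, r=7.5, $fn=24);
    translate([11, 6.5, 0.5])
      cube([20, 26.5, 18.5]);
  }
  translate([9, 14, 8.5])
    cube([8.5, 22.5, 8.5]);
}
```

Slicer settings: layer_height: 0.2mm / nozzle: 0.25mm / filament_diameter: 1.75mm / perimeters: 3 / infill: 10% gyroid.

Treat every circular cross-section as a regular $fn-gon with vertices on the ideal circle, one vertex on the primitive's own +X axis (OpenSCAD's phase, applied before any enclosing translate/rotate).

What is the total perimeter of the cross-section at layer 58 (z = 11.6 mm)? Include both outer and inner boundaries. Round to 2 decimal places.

108.99 mm

At z = 11.6 mm: the r=7.5 cylinder contributes a regular 24-gon of circumradius 7.5 (perimeter = 2·24·7.500·sin(180°/24) = 46.99 mm); the cylinder at (5, 9) does not reach this height (z outside [12, 23]); the cube at (11, 6.5) is present — its section is the full 20×26.5 rectangle (perimeter 93.00 mm); After the difference (first − rest): starting from the r=7.5 cylinder, the 20×26.5 cube at (11, 6.5) misses the remaining region (no effect) — boundary = 46.99 mm; the cube at (9, 14) is present — its section is the full 8.5×22.5 rectangle (perimeter 62.00 mm); Taking the union: the 2 present regions are separate (no shared area or edge), so areas and boundary lengths simply add and each stays a separate island — boundary = 108.99 mm. Overall, the cross-section has 2 separate islands. Total boundary length (outer) = 108.99 mm.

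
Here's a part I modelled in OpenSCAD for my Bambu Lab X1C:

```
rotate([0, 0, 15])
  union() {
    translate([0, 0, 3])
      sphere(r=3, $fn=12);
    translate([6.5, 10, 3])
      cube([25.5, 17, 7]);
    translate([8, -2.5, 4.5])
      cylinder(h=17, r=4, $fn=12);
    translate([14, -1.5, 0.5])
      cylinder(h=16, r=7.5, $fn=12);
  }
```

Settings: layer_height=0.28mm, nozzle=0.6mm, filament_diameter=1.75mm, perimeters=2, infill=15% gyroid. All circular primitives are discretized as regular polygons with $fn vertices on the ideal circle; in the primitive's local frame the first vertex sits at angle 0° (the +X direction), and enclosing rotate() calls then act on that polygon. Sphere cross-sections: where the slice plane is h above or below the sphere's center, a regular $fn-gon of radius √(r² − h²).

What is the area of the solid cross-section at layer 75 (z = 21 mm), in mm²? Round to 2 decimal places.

48.00 mm²

At z = 21 mm: the sphere does not reach this height (|z−center|=18.000 > r=3); the cube at (6.5, 10) does not reach this height (z outside [3, 10]); the cylinder at (8, -2.5): section is a regular 12-gon, circumradius r=4 (area = (12/2)·4.000²·sin(360°/12) = 48.00 mm²); the cylinder at (14, -1.5) is not intersected at this z (z outside [0.5, 16.5]); Merging all regions: only the r=4 cylinder at (8, -2.5) is present, so the union is just that shape — area = 48.00 mm²; (rotated 15° about Z; rotation is an isometry so areas/perimeters/island counts are preserved). Overall, the cross-section is a single solid region. Net area = 48.00 mm².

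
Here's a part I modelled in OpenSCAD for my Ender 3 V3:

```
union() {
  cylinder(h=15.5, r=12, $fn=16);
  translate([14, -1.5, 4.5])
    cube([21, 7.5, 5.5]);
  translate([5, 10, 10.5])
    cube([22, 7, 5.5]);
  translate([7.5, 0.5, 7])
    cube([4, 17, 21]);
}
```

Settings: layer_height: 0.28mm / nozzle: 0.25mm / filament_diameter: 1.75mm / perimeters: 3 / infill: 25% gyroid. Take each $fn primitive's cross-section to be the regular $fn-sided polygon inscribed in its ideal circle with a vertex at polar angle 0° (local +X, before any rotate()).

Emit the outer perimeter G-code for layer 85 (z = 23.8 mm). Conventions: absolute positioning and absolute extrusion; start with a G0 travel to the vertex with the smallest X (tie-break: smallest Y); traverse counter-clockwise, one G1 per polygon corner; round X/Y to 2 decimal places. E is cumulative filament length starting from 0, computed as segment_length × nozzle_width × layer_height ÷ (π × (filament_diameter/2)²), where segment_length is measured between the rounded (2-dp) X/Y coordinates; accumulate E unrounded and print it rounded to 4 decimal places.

G0 X7.50 Y0.50 Z23.80
G1 X11.50 Y0.50 E0.1164
G1 X11.50 Y17.50 E0.6112
G1 X7.50 Y17.50 E0.7276
G1 X7.50 Y0.50 E1.2223

At z = 23.8 mm: the cylinder is not intersected at this z (z outside [0, 15.5]); the cube at (14, -1.5) does not reach this height (z outside [4.5, 10]); the cube at (5, 10) is not intersected at this z (z outside [10.5, 16]); the 4×17 cube at (7.5, 0.5) contributes its full rectangle; Taking the union: only the 4×17 cube at (7.5, 0.5) is present, so the union is just that shape — 1 connected region. The outline is a single polygon with 4 vertices. Extrusion per mm of travel: 0.25 × 0.28 / (π × 0.875²) = 0.029103. Accumulating E over each segment gives final E = 1.2223.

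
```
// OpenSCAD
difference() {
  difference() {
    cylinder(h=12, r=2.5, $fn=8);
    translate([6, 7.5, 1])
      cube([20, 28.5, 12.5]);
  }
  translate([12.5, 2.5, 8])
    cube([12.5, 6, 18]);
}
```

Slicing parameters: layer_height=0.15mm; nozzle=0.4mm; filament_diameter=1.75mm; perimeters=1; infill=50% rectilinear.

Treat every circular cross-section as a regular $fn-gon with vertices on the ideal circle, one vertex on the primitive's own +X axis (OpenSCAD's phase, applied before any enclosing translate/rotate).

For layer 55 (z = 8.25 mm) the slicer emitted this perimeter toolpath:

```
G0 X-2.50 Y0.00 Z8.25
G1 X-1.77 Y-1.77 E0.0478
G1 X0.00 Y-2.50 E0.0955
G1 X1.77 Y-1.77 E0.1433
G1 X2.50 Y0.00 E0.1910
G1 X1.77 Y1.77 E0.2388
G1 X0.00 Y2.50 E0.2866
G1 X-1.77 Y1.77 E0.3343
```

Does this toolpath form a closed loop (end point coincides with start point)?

no

Start point (G0): (-2.50, 0.00). End point (last G1): the path does not return to the start — open.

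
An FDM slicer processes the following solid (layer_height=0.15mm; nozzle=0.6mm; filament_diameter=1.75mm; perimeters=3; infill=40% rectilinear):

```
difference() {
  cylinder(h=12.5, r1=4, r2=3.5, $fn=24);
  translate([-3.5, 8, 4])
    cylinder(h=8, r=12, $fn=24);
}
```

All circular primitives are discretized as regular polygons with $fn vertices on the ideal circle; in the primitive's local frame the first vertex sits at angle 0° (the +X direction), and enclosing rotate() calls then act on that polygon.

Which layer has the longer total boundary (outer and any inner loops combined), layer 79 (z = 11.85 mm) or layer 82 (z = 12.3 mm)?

layer 82 (z = 12.3 mm)

Layer 79 (z = 11.85): the cone contributes a regular 24-gon of circumradius 3.526 (interpolated between r1=4 and r2=3.5 at t=0.948) (perimeter = 2·24·3.526·sin(180°/24) = 22.09 mm); the cylinder at (-3.5, 8): section is a regular 24-gon, circumradius r=12 (perimeter = 2·24·12.000·sin(180°/24) = 75.18 mm); Taking the first minus the rest: starting from the cone, the r=12 cylinder at (-3.5, 8) partially overlaps it — only the 37.92 mm² overlap (of its 447.24 mm²) is removed, clipping the outline — boundary = 6.35 mm. So its perimeter = 6.35 mm. Layer 82 (z = 12.3): the cone contributes a regular 24-gon of circumradius 3.508 (interpolated between r1=4 and r2=3.5 at t=0.984) (perimeter = 2·24·3.508·sin(180°/24) = 21.98 mm); the cylinder at (-3.5, 8) does not reach this height (z outside [4, 12]); After the difference (first − rest): none of the subtracted shapes is present at this height, so the cone is unchanged — boundary = 21.98 mm. So its perimeter = 21.98 mm. Layer 82 is larger (21.98 vs 6.35 mm).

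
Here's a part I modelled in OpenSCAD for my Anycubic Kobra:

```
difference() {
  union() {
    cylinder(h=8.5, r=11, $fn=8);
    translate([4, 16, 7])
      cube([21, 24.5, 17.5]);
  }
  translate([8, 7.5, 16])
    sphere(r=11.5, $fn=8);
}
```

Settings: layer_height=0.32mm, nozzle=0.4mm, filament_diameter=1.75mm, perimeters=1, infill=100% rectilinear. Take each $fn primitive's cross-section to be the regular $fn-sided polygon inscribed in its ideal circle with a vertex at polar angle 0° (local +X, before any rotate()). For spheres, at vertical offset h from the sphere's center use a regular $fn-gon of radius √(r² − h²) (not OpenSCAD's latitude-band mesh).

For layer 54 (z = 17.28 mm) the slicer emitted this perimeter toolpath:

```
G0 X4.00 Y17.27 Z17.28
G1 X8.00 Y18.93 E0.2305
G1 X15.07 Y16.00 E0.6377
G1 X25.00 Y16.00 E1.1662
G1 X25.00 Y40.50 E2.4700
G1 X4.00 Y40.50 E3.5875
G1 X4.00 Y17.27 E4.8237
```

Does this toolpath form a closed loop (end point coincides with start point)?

yes

Start point (G0): (4.00, 17.27). End point (last G1): the path returns to the start — closed.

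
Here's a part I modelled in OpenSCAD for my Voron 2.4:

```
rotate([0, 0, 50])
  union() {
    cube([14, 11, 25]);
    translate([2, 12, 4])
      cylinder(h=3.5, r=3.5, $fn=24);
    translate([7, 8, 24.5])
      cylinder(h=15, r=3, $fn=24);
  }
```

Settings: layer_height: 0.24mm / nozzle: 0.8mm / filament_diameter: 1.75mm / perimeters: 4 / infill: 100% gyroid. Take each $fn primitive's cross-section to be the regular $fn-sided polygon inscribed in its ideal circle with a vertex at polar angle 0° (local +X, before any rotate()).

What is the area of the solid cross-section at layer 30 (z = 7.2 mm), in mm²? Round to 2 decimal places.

181.41 mm²

At z = 7.2 mm: the 14×11 cube contributes its full rectangle (area 154.00 mm²); the r=3.5 cylinder at (2, 12) gives a regular 24-gon of circumradius 3.5 (constant along its height) (area = (24/2)·3.500²·sin(360°/24) = 38.05 mm²); the cylinder at (7, 8) is not intersected at this z (z outside [24.5, 39.5]); Merging all regions: the regions partially overlap — summed areas 192.05 mm² minus the doubly-counted overlap 10.64 mm² gives 181.41 mm² — area = 181.41 mm²; (rotated 50° about Z; rotation is an isometry so areas/perimeters/island counts are preserved). Overall, the cross-section is a single solid region. Net area = 181.41 mm².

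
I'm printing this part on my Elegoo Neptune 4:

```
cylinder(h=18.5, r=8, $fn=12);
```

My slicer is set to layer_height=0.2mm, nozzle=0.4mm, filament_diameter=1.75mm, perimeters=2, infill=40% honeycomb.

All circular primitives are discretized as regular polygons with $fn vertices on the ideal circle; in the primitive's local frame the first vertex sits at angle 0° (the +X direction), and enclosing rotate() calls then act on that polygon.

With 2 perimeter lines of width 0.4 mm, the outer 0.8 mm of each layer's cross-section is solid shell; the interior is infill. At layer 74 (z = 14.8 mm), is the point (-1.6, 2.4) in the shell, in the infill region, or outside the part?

At z = 14.8 mm: the cylinder: section is a regular 12-gon, circumradius r=8. Overall, the cross-section is a single solid region. The nearest boundary edge runs (-4.00, 6.93)→(-6.93, 4.00); distance from the point to it = 4.90 mm. The point is inside the cross-section and 4.90 mm from the nearest boundary — more than the 0.8 mm shell width (2 × 0.4), so it's in the infill interior.

infill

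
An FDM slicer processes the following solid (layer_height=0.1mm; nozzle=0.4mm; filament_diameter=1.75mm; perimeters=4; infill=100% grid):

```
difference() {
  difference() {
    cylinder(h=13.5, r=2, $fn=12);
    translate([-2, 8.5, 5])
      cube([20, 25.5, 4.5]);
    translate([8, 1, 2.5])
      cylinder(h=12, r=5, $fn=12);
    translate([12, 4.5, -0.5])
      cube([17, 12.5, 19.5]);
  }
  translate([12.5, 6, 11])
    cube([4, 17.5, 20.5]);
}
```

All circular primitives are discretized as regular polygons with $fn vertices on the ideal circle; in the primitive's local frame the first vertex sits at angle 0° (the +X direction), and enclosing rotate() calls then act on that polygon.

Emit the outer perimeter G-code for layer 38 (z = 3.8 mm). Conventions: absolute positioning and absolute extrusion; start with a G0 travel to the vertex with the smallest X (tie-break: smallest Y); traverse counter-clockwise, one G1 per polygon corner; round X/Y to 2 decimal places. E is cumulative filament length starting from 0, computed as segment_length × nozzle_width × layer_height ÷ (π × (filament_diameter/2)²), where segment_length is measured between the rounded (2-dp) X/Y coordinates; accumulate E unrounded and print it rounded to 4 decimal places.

At z = 3.8 mm: the cylinder: section is a regular 12-gon, circumradius r=2; the cube at (-2, 8.5) is not intersected at this z (z outside [5, 9.5]); the r=5 cylinder at (8, 1) contributes a regular 12-gon of circumradius 5; the cube at (12, 4.5) (footprint 17×12.5) is included at this height; Taking the first minus the rest: starting from the r=2 cylinder, the r=5 cylinder at (8, 1) misses the remaining region (no effect); the 17×12.5 cube at (12, 4.5) misses the remaining region (no effect) — 1 connected region; the cube at (12.5, 6) does not reach this height (z outside [11, 31.5]); After the difference (first − rest): none of the subtracted shapes is present at this height, so the result so far is unchanged — 1 connected region. The outline is a single polygon with 12 vertices. Extrusion per mm of travel: 0.4 × 0.1 / (π × 0.875²) = 0.016630. Accumulating E over each segment gives final E = 0.2065.

G0 X-2.00 Y0.00 Z3.80
G1 X-1.73 Y-1.00 E0.0172
G1 X-1.00 Y-1.73 E0.0344
G1 X0.00 Y-2.00 E0.0516
G1 X1.00 Y-1.73 E0.0688
G1 X1.73 Y-1.00 E0.0860
G1 X2.00 Y0.00 E0.1032
G1 X1.73 Y1.00 E0.1205
G1 X1.00 Y1.73 E0.1376
G1 X0.00 Y2.00 E0.1549
G1 X-1.00 Y1.73 E0.1721
G1 X-1.73 Y1.00 E0.1893
G1 X-2.00 Y0.00 E0.2065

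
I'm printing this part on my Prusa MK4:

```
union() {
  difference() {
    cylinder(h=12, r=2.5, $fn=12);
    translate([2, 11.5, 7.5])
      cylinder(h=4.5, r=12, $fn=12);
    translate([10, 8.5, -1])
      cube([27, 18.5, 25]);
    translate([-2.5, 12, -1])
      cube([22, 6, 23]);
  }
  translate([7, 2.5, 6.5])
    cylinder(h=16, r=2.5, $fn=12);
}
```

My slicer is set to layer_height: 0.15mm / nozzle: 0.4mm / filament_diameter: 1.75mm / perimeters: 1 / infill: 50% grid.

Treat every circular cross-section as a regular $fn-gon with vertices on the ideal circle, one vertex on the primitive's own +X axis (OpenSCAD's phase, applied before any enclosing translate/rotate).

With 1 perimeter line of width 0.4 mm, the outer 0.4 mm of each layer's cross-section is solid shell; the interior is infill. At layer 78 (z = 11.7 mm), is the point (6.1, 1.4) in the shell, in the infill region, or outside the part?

At z = 11.7 mm: the cylinder: section is a regular 12-gon, circumradius r=2.5; the cylinder at (2, 11.5): section is a regular 12-gon, circumradius r=12; the cube at (10, 8.5) is present — its section is the full 27×18.5 rectangle; the cube at (-2.5, 12) is present — its section is the full 22×6 rectangle; Taking the first minus the rest: starting from the r=2.5 cylinder, the r=12 cylinder at (2, 11.5) partially overlaps it — only the 9.17 mm² overlap (of its 432.00 mm²) is removed, clipping the outline; the 27×18.5 cube at (10, 8.5) misses the remaining region (no effect); the 22×6 cube at (-2.5, 12) misses the remaining region (no effect) — 1 connected region; the cylinder at (7, 2.5): section is a regular 12-gon, circumradius r=2.5; Taking the union: the 2 present regions are separate (no shared area or edge), so areas and boundary lengths simply add and each stays a separate island — 2 connected regions. Overall, the cross-section has 2 separate islands. The nearest boundary edge runs (5.75, 0.33)→(4.83, 1.25); distance from the point to it = 1.00 mm. (Shell/infill is judged within the island containing the point — the largest one.) The point is inside the cross-section and 1.00 mm from the nearest boundary — more than the 0.4 mm shell width (1 × 0.4), so it's in the infill interior.

infill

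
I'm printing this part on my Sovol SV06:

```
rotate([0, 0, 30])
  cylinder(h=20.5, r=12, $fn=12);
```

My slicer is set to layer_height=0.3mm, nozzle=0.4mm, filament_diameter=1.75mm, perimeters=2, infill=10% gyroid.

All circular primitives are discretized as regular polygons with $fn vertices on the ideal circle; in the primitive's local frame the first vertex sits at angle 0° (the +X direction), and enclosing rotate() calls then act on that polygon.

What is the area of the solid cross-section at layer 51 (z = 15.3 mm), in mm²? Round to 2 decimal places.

432.00 mm²

At z = 15.3 mm: the r=12 cylinder gives a regular 12-gon of circumradius 12 (constant along its height) (area = (12/2)·12.000²·sin(360°/12) = 432.00 mm²); (whole slice rotated 30° about Z — lengths, areas and connectivity unchanged). Overall, the cross-section is a single solid region. Net area = 432.00 mm².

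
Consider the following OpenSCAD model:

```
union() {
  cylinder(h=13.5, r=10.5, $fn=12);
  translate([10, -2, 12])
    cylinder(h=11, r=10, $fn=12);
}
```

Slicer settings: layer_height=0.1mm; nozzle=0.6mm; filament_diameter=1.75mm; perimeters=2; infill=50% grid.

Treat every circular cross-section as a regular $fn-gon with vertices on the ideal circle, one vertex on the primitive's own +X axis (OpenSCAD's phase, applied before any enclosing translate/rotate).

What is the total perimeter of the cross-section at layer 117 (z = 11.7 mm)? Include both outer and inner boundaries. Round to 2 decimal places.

At z = 11.7 mm: the r=10.5 cylinder gives a regular 12-gon of circumradius 10.5 (constant along its height) (perimeter = 2·12·10.500·sin(180°/12) = 65.22 mm); the cylinder at (10, -2) does not reach this height (z outside [12, 23]); Combining (union): only the r=10.5 cylinder is present, so the union is just that shape — boundary = 65.22 mm. Overall, the cross-section is a single solid region. Total boundary length (outer) = 65.22 mm.

65.22 mm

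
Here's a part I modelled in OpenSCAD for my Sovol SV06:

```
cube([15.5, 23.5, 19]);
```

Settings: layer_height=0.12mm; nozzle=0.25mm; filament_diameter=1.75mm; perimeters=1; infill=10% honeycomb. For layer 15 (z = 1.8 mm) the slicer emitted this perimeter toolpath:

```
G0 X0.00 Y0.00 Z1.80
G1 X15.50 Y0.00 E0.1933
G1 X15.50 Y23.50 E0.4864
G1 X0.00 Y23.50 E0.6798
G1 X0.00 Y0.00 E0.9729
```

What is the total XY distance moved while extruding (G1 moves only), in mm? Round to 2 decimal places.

78.00 mm

Sum the Euclidean lengths of each G1 segment: total = 78.00 mm.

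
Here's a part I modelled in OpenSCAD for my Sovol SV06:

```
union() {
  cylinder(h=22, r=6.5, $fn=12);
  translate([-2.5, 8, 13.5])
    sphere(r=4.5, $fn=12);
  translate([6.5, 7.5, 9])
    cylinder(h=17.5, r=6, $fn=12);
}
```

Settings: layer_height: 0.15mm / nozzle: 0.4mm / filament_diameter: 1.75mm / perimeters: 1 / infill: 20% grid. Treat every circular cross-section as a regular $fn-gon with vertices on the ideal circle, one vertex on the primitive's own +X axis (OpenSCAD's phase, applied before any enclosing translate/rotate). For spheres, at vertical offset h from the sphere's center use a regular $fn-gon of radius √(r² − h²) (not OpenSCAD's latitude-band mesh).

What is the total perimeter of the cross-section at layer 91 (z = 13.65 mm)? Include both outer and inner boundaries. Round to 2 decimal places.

At z = 13.65 mm: the r=6.5 cylinder gives a regular 12-gon of circumradius 6.5 (constant along its height) (perimeter = 2·12·6.500·sin(180°/12) = 40.38 mm); the sphere at (-2.5, 8): section is a regular 12-gon, circumradius = √(r²−h²) = √(4.5²−0.15²) = 4.497 (perimeter = 2·12·4.497·sin(180°/12) = 27.94 mm); the r=6 cylinder at (6.5, 7.5) contributes a regular 12-gon of circumradius 6 (perimeter = 2·12·6.000·sin(180°/12) = 37.27 mm); Merging all regions: the regions partially overlap (shared area 25.34 mm²), so the edge portions inside another operand are dropped and the merged outline is re-measured after clipping — boundary = 67.98 mm. Overall, the cross-section is a single solid region. Total boundary length (outer) = 67.98 mm.

67.98 mm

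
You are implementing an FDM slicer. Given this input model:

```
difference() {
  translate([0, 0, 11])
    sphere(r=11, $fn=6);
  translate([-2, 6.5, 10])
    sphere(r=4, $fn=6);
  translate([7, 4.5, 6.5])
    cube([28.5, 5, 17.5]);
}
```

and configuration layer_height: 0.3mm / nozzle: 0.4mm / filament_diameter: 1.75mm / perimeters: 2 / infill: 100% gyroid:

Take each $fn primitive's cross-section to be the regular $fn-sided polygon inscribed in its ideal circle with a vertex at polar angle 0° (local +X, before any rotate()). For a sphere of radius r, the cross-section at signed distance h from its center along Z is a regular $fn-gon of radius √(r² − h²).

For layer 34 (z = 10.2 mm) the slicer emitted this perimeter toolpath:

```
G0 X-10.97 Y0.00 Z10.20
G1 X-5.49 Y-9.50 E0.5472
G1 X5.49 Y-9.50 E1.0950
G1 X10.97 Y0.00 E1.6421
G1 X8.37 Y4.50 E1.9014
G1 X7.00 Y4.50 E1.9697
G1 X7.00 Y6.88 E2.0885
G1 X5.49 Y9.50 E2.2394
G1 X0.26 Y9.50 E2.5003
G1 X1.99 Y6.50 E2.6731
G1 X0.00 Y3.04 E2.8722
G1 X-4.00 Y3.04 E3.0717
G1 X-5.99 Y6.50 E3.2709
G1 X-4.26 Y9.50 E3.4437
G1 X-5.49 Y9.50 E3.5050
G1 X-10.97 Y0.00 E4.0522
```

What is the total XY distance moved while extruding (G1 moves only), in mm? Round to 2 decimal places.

Sum the Euclidean lengths of each G1 segment: total = 81.22 mm.

81.22 mm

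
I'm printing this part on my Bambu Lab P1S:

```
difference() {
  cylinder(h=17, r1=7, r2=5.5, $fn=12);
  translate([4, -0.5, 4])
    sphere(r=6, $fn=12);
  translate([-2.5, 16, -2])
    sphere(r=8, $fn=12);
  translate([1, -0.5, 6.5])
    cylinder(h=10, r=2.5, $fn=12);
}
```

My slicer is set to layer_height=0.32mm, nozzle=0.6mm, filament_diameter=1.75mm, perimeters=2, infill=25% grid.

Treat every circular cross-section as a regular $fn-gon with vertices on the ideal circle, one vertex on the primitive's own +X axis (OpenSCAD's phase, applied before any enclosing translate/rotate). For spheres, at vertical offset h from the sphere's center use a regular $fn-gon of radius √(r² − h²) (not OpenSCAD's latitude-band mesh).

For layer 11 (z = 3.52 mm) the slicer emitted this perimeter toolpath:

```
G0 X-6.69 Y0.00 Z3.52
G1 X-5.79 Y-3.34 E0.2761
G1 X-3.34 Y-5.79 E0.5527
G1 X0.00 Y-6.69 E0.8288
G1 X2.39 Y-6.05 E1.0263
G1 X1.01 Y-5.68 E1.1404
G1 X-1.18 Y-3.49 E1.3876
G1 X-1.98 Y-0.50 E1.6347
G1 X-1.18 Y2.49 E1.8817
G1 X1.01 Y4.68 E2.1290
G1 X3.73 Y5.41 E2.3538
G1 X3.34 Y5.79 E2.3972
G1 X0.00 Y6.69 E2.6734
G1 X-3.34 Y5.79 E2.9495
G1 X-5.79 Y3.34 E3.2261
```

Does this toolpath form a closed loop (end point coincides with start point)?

no

Start point (G0): (-6.69, 0.00). End point (last G1): the path does not return to the start — open.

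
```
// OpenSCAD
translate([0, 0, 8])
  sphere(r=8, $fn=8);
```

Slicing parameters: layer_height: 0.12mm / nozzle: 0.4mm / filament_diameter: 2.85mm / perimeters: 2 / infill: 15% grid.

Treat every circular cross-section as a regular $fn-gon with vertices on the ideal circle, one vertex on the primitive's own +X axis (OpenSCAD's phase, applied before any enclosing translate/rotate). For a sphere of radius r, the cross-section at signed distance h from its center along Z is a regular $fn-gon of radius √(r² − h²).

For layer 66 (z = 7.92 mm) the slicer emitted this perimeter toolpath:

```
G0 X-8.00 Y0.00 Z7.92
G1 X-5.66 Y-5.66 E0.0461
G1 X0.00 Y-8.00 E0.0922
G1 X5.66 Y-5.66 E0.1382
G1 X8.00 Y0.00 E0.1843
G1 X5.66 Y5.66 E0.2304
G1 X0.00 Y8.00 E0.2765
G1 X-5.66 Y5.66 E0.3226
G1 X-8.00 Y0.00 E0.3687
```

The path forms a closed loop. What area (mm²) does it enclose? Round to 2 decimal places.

Apply the shoelace formula to the sequence of (X, Y) vertices; enclosed area = 181.12 mm².

181.12 mm²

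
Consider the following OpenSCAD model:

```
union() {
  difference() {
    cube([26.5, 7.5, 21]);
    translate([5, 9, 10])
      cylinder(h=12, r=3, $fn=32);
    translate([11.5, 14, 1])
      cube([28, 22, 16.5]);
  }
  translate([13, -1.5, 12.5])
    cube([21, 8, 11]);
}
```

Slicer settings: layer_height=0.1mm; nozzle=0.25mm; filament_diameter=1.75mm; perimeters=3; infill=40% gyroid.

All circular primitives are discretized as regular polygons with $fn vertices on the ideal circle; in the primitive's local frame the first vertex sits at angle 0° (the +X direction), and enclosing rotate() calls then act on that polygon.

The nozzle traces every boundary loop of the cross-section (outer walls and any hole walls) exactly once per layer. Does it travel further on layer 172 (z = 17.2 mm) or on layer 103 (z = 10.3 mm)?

layer 172 (z = 17.2 mm)

Layer 172 (z = 17.2): the cube (footprint 26.5×7.5) is included at this height (perimeter 68.00 mm); the cylinder at (5, 9): section is a regular 32-gon, circumradius r=3 (perimeter = 2·32·3.000·sin(180°/32) = 18.82 mm); the 28×22 cube at (11.5, 14) contributes its full rectangle (perimeter 100.00 mm); After the difference (first − rest): starting from the 26.5×7.5 cube, the r=3 cylinder at (5, 9) partially overlaps it — only the 5.47 mm² overlap (of its 28.09 mm²) is removed, clipping the outline; the 28×22 cube at (11.5, 14) misses the remaining region (no effect) — boundary = 69.09 mm; the cube at (13, -1.5) is present — its section is the full 21×8 rectangle (perimeter 58.00 mm); Combining (union): the regions partially overlap (shared area 87.75 mm²), so the edge portions inside another operand are dropped and the merged outline is re-measured after clipping — boundary = 87.09 mm. So its perimeter = 87.09 mm. Layer 103 (z = 10.3): the cube (footprint 26.5×7.5) is included at this height (perimeter 68.00 mm); the r=3 cylinder at (5, 9) contributes a regular 32-gon of circumradius 3 (perimeter = 2·32·3.000·sin(180°/32) = 18.82 mm); the cube at (11.5, 14) (footprint 28×22) is included at this height (perimeter 100.00 mm); Subtracting the remaining from the first: starting from the 26.5×7.5 cube, the r=3 cylinder at (5, 9) partially overlaps it — only the 5.47 mm² overlap (of its 28.09 mm²) is removed, clipping the outline; the 28×22 cube at (11.5, 14) misses the remaining region (no effect) — boundary = 69.09 mm; the cube at (13, -1.5) is not intersected at this z (z outside [12.5, 23.5]); Taking the union: only that combined region is present, so the union is just that shape — boundary = 69.09 mm. So its perimeter = 69.09 mm. Layer 172 is larger (87.09 vs 69.09 mm).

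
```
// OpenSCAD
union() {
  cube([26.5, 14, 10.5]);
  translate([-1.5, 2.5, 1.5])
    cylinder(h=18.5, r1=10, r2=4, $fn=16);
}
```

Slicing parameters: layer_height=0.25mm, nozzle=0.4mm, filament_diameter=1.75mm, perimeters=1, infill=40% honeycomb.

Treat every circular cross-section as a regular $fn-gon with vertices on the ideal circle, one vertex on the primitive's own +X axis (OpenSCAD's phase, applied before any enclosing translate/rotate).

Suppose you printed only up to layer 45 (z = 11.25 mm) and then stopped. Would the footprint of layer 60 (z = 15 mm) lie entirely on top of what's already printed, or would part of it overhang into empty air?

entirely on top

Compare the two slices. At z = 11.25: the cube does not reach this height (z outside [0, 10.5]); the cone at (-1.5, 2.5) (r1=10→r2=4) has section circumradius 6.838 here — a regular 16-gon (area = (16/2)·6.838²·sin(360°/16) = 143.14 mm²); Taking the union: only the cone at (-1.5, 2.5) is present, so the union is just that shape — area = 143.14 mm². At z = 15: the cube does not reach this height (z outside [0, 10.5]); the cone at (-1.5, 2.5) (r1=10→r2=4) has section circumradius 5.622 here — a regular 16-gon (area = (16/2)·5.622²·sin(360°/16) = 96.75 mm²); Combining (union): only the cone at (-1.5, 2.5) is present, so the union is just that shape — area = 96.75 mm². Checking containment: the cross-section at z = 15 is a subset of the cross-section at z = 11.25.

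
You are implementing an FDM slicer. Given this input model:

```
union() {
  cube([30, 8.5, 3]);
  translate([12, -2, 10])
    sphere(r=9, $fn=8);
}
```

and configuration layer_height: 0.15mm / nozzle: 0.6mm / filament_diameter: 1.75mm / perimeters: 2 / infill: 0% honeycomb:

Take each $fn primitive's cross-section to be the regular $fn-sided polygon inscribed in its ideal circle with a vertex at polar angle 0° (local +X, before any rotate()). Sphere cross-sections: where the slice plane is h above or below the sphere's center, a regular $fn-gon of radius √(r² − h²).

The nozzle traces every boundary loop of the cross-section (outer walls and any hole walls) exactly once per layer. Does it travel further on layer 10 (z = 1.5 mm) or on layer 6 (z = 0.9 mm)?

layer 10 (z = 1.5 mm)

Layer 10 (z = 1.5): the cube is present — its section is the full 30×8.5 rectangle (perimeter 77.00 mm); the sphere at (12, -2): section is a regular 8-gon, circumradius = √(r²−h²) = √(9²−8.5²) = 2.958 (perimeter = 2·8·2.958·sin(180°/8) = 18.11 mm); Taking the union: the regions partially overlap (shared area 2.20 mm²), so the edge portions inside another operand are dropped and the merged outline is re-measured after clipping — boundary = 86.13 mm. So its perimeter = 86.13 mm. Layer 6 (z = 0.9): the cube (footprint 30×8.5) is included at this height (perimeter 77.00 mm); the sphere at (12, -2) is absent (|z−center|=9.100 > r=9); Taking the union: only the 30×8.5 cube is present, so the union is just that shape — boundary = 77.00 mm. So its perimeter = 77.00 mm. Layer 10 is larger (86.13 vs 77.00 mm).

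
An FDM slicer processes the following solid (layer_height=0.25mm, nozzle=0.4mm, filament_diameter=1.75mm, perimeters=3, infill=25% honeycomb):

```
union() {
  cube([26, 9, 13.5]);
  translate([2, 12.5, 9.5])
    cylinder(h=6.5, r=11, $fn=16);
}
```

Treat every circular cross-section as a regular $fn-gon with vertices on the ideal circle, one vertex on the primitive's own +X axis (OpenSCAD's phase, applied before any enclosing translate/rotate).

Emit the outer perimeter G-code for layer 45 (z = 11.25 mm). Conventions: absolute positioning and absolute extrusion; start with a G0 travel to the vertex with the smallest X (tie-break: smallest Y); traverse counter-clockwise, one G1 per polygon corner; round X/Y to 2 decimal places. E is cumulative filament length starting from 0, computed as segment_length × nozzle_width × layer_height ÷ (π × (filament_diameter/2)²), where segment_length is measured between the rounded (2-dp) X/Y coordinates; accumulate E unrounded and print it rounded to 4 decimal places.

G0 X-9.00 Y12.50 Z11.25
G1 X-8.16 Y8.29 E0.1785
G1 X-5.78 Y4.72 E0.3569
G1 X-2.21 Y2.34 E0.5352
G1 X0.00 Y1.90 E0.6289
G1 X0.00 Y0.00 E0.7079
G1 X26.00 Y0.00 E1.7889
G1 X26.00 Y9.00 E2.1631
G1 X12.30 Y9.00 E2.7326
G1 X13.00 Y12.50 E2.8810
G1 X12.16 Y16.71 E3.0595
G1 X9.78 Y20.28 E3.2379
G1 X6.21 Y22.66 E3.4163
G1 X2.00 Y23.50 E3.5948
G1 X-2.21 Y22.66 E3.7732
G1 X-5.78 Y20.28 E3.9516
G1 X-8.16 Y16.71 E4.1300
G1 X-9.00 Y12.50 E4.3085

At z = 11.25 mm: the 26×9 cube contributes its full rectangle; the r=11 cylinder at (2, 12.5) contributes a regular 16-gon of circumradius 11; Taking the union: the regions partially overlap (shared area 69.93 mm²), so overlapping operands fuse into one piece — 1 connected region. The outline is a single polygon with 17 vertices. Extrusion per mm of travel: 0.4 × 0.25 / (π × 0.875²) = 0.041575. Accumulating E over each segment gives final E = 4.3085.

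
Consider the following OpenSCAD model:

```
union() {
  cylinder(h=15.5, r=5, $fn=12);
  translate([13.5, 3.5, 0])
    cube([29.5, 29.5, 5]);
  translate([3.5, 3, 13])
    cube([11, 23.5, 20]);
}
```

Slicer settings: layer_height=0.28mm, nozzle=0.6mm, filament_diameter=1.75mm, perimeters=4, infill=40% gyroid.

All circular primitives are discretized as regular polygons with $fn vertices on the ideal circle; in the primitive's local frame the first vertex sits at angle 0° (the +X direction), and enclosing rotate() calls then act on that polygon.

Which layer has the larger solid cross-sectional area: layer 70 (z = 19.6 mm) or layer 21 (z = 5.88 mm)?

Layer 70 (z = 19.6): the cylinder does not reach this height (z outside [0, 15.5]); the cube at (13.5, 3.5) is absent (z outside [0, 5]); the 11×23.5 cube at (3.5, 3) contributes its full rectangle (area 258.50 mm²); Taking the union: only the 11×23.5 cube at (3.5, 3) is present, so the union is just that shape — area = 258.50 mm². So its area = 258.50 mm². Layer 21 (z = 5.88): the cylinder: section is a regular 12-gon, circumradius r=5 (area = (12/2)·5.000²·sin(360°/12) = 75.00 mm²); the cube at (13.5, 3.5) is not intersected at this z (z outside [0, 5]); the cube at (3.5, 3) is not intersected at this z (z outside [13, 33]); Combining (union): only the r=5 cylinder is present, so the union is just that shape — area = 75.00 mm². So its area = 75.00 mm². Layer 70 is larger (258.50 vs 75.00 mm²).

layer 70 (z = 19.6 mm)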